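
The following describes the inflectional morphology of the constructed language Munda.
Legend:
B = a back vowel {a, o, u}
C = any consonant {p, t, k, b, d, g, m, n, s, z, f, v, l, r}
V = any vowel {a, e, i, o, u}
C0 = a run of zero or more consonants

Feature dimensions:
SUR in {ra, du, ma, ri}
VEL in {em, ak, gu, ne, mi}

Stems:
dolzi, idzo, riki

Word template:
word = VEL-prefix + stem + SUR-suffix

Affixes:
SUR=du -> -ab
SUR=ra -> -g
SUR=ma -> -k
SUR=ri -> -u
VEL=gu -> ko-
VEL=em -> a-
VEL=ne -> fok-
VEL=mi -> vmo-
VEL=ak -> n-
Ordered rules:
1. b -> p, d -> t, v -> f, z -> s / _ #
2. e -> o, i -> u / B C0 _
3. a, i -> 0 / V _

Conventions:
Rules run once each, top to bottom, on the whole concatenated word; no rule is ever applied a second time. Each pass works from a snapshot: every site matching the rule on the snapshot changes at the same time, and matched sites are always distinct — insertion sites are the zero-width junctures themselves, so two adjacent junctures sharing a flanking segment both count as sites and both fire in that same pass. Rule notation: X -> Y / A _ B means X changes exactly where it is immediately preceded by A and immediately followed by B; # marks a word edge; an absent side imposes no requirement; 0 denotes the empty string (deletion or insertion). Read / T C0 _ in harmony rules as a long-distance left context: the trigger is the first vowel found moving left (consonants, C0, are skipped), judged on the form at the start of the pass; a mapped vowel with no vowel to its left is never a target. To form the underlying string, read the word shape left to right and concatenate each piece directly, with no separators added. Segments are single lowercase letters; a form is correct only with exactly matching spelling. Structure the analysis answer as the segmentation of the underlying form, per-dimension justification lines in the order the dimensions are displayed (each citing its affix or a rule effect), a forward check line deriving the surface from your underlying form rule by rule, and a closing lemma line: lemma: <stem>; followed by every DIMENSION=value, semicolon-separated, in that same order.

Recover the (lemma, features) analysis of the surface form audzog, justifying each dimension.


underlying: a-idzo-g
SUR=ra - signalled by the affix -g
VEL=em - signalled by the affix a-
check: aidzog -> aidzog -> audzog -> audzog
lemma: idzo; SUR=ra; VEL=em


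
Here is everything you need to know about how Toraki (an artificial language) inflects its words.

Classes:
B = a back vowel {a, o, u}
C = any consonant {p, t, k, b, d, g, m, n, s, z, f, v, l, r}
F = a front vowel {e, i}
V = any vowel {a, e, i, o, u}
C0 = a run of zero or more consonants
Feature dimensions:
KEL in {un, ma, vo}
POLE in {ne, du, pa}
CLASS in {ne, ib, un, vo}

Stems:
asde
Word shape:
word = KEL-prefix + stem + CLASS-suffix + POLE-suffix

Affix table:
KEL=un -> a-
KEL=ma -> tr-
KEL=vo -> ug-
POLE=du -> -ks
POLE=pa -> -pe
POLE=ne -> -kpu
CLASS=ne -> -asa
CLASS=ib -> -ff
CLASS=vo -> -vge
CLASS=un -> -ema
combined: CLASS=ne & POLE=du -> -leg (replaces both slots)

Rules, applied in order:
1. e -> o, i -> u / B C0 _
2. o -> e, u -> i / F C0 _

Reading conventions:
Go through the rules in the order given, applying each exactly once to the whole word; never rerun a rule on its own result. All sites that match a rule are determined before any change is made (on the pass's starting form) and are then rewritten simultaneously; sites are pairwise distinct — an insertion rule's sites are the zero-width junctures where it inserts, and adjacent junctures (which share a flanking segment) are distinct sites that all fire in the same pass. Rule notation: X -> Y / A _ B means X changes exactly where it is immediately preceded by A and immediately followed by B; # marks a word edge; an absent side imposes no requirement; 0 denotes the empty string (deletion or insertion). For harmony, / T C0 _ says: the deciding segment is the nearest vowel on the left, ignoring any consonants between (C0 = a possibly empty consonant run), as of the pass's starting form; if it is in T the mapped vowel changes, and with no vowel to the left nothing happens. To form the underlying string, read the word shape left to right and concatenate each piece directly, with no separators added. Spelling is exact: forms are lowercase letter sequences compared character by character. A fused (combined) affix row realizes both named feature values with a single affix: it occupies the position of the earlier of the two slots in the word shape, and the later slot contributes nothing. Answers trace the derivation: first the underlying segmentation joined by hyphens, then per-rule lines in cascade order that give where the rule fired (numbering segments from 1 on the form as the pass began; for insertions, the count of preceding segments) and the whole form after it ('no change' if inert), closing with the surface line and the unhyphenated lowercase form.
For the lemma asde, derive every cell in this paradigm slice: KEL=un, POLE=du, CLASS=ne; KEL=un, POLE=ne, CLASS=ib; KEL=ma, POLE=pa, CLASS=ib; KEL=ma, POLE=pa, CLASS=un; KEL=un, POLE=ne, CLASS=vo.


cell KEL=un, POLE=du, CLASS=ne:
underlying: a-asde-leg
1. e -> o, i -> u / B C0 _: fires at position(s) 5: aasdoleg
2. o -> e, u -> i / F C0 _: no change
surface: aasdoleg

cell KEL=un, POLE=ne, CLASS=ib:
underlying: a-asde-ff-kpu
1. e -> o, i -> u / B C0 _: fires at position(s) 5: aasdoffkpu
2. o -> e, u -> i / F C0 _: no change
surface: aasdoffkpu

cell KEL=ma, POLE=pa, CLASS=ib:
underlying: tr-asde-ff-pe
1. e -> o, i -> u / B C0 _: fires at position(s) 6: trasdoffpe
2. o -> e, u -> i / F C0 _: no change
surface: trasdoffpe

cell KEL=ma, POLE=pa, CLASS=un:
underlying: tr-asde-ema-pe
1. e -> o, i -> u / B C0 _: fires at position(s) 6, 11: trasdoemapo
2. o -> e, u -> i / F C0 _: no change
surface: trasdoemapo

cell KEL=un, POLE=ne, CLASS=vo:
underlying: a-asde-vge-kpu
1. e -> o, i -> u / B C0 _: fires at position(s) 5: aasdovgekpu
2. o -> e, u -> i / F C0 _: fires at position(s) 11: aasdovgekpi
surface: aasdovgekpi


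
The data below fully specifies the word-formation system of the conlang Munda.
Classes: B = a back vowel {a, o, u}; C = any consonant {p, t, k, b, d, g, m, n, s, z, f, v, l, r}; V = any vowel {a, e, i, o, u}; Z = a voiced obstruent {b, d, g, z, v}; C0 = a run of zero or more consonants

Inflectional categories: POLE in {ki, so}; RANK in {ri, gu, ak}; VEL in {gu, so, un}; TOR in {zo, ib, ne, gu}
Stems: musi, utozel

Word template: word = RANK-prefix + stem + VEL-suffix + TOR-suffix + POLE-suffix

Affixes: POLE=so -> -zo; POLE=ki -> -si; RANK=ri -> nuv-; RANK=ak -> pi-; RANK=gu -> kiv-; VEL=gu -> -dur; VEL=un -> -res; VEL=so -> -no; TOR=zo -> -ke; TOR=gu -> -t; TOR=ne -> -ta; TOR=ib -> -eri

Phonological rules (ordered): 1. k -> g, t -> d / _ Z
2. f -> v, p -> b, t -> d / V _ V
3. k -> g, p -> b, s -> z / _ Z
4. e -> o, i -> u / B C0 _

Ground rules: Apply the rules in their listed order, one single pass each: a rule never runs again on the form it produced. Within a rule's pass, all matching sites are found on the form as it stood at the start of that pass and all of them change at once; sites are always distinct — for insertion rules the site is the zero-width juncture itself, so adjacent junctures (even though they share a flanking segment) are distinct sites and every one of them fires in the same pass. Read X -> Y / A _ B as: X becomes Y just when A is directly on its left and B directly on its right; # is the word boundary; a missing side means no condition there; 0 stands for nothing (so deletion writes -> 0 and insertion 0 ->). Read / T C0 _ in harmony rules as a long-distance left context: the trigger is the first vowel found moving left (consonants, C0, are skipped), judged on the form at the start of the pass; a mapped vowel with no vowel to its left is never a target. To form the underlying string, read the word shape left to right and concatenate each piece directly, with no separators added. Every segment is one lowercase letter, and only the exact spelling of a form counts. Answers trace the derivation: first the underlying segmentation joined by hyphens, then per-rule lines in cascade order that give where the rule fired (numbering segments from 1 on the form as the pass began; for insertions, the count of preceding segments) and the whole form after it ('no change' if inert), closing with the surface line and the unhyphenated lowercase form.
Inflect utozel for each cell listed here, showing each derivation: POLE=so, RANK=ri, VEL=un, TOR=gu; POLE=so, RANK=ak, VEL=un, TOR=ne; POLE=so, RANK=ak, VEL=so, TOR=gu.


cell POLE=so, RANK=ri, VEL=un, TOR=gu:
underlying: nuv-utozel-res-t-zo
1. k -> g, t -> d / _ Z: fires at position(s) 13: nuvutozelresdzo
2. f -> v, p -> b, t -> d / V _ V: fires at position(s) 5: nuvudozelresdzo
3. k -> g, p -> b, s -> z / _ Z: fires at position(s) 12: nuvudozelrezdzo
4. e -> o, i -> u / B C0 _: fires at position(s) 8: nuvudozolrezdzo
surface: nuvudozolrezdzo

cell POLE=so, RANK=ak, VEL=un, TOR=ne:
underlying: pi-utozel-res-ta-zo
1. k -> g, t -> d / _ Z: no change
2. f -> v, p -> b, t -> d / V _ V: fires at position(s) 4: piudozelrestazo
3. k -> g, p -> b, s -> z / _ Z: no change
4. e -> o, i -> u / B C0 _: fires at position(s) 7: piudozolrestazo
surface: piudozolrestazo

cell POLE=so, RANK=ak, VEL=so, TOR=gu:
underlying: pi-utozel-no-t-zo
1. k -> g, t -> d / _ Z: fires at position(s) 11: piutozelnodzo
2. f -> v, p -> b, t -> d / V _ V: fires at position(s) 4: piudozelnodzo
3. k -> g, p -> b, s -> z / _ Z: no change
4. e -> o, i -> u / B C0 _: fires at position(s) 7: piudozolnodzo
surface: piudozolnodzo


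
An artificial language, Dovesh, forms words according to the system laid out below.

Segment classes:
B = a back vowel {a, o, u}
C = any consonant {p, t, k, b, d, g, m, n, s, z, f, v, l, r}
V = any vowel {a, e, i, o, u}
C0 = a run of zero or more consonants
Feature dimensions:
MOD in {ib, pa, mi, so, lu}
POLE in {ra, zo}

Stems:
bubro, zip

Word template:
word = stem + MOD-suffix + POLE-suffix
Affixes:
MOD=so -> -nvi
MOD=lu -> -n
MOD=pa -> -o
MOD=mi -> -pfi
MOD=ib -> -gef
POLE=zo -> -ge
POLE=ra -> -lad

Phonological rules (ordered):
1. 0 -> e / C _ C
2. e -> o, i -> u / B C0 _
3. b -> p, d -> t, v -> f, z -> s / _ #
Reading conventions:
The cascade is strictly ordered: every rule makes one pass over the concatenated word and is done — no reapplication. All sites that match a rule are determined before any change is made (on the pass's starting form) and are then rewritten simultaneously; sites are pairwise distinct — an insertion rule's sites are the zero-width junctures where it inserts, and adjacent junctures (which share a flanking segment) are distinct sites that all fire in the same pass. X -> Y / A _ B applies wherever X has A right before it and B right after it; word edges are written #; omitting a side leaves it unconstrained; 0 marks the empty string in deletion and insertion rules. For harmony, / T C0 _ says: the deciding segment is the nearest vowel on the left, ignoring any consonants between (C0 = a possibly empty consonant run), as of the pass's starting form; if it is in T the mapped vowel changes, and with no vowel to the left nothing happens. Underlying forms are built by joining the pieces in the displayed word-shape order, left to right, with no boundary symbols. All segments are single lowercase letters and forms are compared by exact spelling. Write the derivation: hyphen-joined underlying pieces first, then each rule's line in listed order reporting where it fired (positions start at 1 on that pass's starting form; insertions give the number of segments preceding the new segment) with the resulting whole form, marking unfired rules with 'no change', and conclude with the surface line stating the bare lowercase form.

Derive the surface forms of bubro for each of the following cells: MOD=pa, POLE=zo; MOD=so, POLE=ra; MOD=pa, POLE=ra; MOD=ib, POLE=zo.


cell MOD=pa, POLE=zo:
underlying: bubro-o-ge
1. 0 -> e / C _ C: inserts after position(s) 3: buberooge
2. e -> o, i -> u / B C0 _: fires at position(s) 4, 9: buboroogo
3. b -> p, d -> t, v -> f, z -> s / _ #: no change
surface: buboroogo

cell MOD=so, POLE=ra:
underlying: bubro-nvi-lad
1. 0 -> e / C _ C: inserts after position(s) 3, 6: buberonevilad
2. e -> o, i -> u / B C0 _: fires at position(s) 4, 8: buboronovilad
3. b -> p, d -> t, v -> f, z -> s / _ #: fires at position(s) 13: buboronovilat
surface: buboronovilat

cell MOD=pa, POLE=ra:
underlying: bubro-o-lad
1. 0 -> e / C _ C: inserts after position(s) 3: buberoolad
2. e -> o, i -> u / B C0 _: fires at position(s) 4: buboroolad
3. b -> p, d -> t, v -> f, z -> s / _ #: fires at position(s) 10: buboroolat
surface: buboroolat

cell MOD=ib, POLE=zo:
underlying: bubro-gef-ge
1. 0 -> e / C _ C: inserts after position(s) 3, 8: buberogefege
2. e -> o, i -> u / B C0 _: fires at position(s) 4, 8: buborogofege
3. b -> p, d -> t, v -> f, z -> s / _ #: no change
surface: buborogofege


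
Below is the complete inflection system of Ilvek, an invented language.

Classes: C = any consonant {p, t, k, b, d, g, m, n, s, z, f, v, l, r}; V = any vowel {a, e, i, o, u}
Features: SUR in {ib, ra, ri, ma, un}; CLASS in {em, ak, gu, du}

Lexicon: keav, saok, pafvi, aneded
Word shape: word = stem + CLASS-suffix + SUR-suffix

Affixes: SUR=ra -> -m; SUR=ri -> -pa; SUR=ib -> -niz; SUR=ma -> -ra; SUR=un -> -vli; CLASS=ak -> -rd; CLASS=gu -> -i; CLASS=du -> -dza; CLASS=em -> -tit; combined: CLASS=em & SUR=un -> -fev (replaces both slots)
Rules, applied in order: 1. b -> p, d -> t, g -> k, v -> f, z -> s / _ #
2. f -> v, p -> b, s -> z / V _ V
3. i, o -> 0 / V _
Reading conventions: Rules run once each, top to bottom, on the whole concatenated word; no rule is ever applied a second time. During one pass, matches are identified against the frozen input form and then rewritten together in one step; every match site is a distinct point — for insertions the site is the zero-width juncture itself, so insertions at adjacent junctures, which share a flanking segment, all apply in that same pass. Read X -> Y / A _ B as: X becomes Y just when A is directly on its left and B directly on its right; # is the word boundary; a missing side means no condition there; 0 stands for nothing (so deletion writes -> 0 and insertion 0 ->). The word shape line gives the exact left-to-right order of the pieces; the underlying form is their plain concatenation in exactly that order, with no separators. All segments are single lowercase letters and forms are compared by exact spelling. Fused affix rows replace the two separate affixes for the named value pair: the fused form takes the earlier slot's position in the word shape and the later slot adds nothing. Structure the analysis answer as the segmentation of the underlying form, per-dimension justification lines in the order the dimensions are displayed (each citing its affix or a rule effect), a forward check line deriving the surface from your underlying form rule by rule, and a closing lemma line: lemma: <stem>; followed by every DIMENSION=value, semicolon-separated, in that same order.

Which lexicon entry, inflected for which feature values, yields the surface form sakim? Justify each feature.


underlying: saok-i-m
SUR=ra - signalled by the affix -m
CLASS=gu - signalled by the affix -i
check: saokim -> saokim -> saokim -> sakim
lemma: saok; SUR=ra; CLASS=gu


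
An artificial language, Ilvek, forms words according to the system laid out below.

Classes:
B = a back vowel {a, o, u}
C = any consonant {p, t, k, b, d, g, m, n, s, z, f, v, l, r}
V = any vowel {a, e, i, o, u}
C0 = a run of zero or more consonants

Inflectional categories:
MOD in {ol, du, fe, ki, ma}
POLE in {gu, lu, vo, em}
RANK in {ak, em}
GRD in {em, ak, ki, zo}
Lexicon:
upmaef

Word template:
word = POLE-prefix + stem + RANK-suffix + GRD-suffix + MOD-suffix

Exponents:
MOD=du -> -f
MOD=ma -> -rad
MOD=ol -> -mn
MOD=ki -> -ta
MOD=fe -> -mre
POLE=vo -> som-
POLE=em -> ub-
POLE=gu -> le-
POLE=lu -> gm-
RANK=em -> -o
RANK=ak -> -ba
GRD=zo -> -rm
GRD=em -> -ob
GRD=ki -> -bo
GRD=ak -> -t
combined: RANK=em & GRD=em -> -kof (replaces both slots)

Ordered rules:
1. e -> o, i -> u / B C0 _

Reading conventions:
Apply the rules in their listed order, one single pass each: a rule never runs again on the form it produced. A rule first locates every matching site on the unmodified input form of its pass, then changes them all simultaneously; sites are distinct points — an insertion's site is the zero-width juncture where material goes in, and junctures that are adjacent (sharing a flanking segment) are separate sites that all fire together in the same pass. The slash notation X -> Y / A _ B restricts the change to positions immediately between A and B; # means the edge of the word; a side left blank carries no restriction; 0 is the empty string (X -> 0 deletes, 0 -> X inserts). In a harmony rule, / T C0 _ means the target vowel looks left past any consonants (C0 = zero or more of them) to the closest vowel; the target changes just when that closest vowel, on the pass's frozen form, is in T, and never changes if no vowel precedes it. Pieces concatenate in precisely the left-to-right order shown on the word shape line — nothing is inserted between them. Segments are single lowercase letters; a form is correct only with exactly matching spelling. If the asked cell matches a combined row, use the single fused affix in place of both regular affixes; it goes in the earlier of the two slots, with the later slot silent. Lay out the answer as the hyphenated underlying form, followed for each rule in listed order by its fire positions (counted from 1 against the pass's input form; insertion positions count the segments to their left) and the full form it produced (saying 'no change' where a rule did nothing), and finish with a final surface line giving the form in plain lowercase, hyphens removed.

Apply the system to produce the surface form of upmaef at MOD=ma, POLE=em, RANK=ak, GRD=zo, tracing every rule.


underlying: ub-upmaef-ba-rm-rad
1. e -> o, i -> u / B C0 _: fires at position(s) 7: ubupmaofbarmrad
surface: ubupmaofbarmrad


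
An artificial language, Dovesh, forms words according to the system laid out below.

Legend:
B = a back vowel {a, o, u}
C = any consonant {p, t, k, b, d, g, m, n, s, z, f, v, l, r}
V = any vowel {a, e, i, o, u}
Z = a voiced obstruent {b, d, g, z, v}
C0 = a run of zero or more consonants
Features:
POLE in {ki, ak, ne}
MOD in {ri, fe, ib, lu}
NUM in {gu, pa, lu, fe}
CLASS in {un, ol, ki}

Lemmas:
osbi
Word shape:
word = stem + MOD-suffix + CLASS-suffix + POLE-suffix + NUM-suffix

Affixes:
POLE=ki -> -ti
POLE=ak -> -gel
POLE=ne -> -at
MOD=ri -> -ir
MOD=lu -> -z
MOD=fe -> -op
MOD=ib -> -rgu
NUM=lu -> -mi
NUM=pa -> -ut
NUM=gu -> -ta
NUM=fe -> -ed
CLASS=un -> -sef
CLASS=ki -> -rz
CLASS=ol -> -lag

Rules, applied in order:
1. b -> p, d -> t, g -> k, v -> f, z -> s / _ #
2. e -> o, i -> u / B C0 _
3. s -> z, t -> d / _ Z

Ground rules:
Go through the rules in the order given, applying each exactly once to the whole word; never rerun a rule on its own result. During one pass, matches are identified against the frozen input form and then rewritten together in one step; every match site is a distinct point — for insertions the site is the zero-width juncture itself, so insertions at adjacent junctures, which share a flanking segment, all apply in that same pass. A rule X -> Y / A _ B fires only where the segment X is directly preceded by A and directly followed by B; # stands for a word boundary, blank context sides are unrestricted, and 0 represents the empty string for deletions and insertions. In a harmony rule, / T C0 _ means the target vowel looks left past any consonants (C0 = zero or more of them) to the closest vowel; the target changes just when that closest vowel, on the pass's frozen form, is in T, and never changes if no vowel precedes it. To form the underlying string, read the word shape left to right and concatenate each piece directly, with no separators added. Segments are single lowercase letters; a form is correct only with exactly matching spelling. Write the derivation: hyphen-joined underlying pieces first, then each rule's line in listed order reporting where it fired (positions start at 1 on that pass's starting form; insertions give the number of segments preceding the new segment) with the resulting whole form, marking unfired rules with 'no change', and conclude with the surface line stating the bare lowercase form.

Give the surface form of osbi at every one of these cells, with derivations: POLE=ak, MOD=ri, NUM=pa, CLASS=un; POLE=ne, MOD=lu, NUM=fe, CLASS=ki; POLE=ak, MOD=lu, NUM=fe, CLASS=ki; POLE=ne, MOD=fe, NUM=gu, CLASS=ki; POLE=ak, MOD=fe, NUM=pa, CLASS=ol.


cell POLE=ak, MOD=ri, NUM=pa, CLASS=un:
underlying: osbi-ir-sef-gel-ut
1. b -> p, d -> t, g -> k, v -> f, z -> s / _ #: no change
2. e -> o, i -> u / B C0 _: fires at position(s) 4: osbuirsefgelut
3. s -> z, t -> d / _ Z: fires at position(s) 2: ozbuirsefgelut
surface: ozbuirsefgelut

cell POLE=ne, MOD=lu, NUM=fe, CLASS=ki:
underlying: osbi-z-rz-at-ed
1. b -> p, d -> t, g -> k, v -> f, z -> s / _ #: fires at position(s) 11: osbizrzatet
2. e -> o, i -> u / B C0 _: fires at position(s) 4, 10: osbuzrzatot
3. s -> z, t -> d / _ Z: fires at position(s) 2: ozbuzrzatot
surface: ozbuzrzatot

cell POLE=ak, MOD=lu, NUM=fe, CLASS=ki:
underlying: osbi-z-rz-gel-ed
1. b -> p, d -> t, g -> k, v -> f, z -> s / _ #: fires at position(s) 12: osbizrzgelet
2. e -> o, i -> u / B C0 _: fires at position(s) 4: osbuzrzgelet
3. s -> z, t -> d / _ Z: fires at position(s) 2: ozbuzrzgelet
surface: ozbuzrzgelet

cell POLE=ne, MOD=fe, NUM=gu, CLASS=ki:
underlying: osbi-op-rz-at-ta
1. b -> p, d -> t, g -> k, v -> f, z -> s / _ #: no change
2. e -> o, i -> u / B C0 _: fires at position(s) 4: osbuoprzatta
3. s -> z, t -> d / _ Z: fires at position(s) 2: ozbuoprzatta
surface: ozbuoprzatta

cell POLE=ak, MOD=fe, NUM=pa, CLASS=ol:
underlying: osbi-op-lag-gel-ut
1. b -> p, d -> t, g -> k, v -> f, z -> s / _ #: no change
2. e -> o, i -> u / B C0 _: fires at position(s) 4, 11: osbuoplaggolut
3. s -> z, t -> d / _ Z: fires at position(s) 2: ozbuoplaggolut
surface: ozbuoplaggolut


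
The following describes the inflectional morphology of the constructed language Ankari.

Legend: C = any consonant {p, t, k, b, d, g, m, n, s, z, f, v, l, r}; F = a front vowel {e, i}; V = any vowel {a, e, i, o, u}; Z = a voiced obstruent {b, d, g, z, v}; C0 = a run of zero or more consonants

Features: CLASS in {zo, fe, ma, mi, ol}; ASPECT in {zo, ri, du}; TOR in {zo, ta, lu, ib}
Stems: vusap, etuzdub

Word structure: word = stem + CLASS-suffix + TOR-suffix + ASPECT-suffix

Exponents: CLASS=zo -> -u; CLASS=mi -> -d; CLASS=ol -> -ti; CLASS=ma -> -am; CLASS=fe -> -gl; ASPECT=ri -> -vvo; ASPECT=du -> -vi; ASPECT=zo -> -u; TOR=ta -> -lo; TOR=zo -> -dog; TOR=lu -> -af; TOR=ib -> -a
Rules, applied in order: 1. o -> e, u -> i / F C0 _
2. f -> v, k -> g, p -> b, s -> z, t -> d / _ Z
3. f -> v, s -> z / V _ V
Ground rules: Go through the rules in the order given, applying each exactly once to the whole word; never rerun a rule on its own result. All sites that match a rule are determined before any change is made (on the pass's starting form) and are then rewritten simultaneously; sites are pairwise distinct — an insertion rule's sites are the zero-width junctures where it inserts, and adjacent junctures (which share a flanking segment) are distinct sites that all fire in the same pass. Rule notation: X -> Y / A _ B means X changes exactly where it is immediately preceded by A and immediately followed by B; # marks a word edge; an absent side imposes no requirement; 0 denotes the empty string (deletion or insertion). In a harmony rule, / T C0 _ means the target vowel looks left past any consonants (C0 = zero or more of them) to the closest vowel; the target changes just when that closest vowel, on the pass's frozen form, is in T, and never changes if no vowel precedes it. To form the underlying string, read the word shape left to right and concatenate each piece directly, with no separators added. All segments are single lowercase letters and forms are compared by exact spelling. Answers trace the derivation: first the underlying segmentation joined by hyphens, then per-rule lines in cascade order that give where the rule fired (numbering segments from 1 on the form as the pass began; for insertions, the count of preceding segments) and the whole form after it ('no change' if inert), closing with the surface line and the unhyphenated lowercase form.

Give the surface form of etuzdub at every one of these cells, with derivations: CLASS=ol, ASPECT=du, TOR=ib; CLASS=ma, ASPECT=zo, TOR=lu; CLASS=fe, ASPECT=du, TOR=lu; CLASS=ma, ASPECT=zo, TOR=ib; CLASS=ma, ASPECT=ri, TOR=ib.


cell CLASS=ol, ASPECT=du, TOR=ib:
underlying: etuzdub-ti-a-vi
1. o -> e, u -> i / F C0 _: fires at position(s) 3: etizdubtiavi
2. f -> v, k -> g, p -> b, s -> z, t -> d / _ Z: no change
3. f -> v, s -> z / V _ V: no change
surface: etizdubtiavi

cell CLASS=ma, ASPECT=zo, TOR=lu:
underlying: etuzdub-am-af-u
1. o -> e, u -> i / F C0 _: fires at position(s) 3: etizdubamafu
2. f -> v, k -> g, p -> b, s -> z, t -> d / _ Z: no change
3. f -> v, s -> z / V _ V: fires at position(s) 11: etizdubamavu
surface: etizdubamavu

cell CLASS=fe, ASPECT=du, TOR=lu:
underlying: etuzdub-gl-af-vi
1. o -> e, u -> i / F C0 _: fires at position(s) 3: etizdubglafvi
2. f -> v, k -> g, p -> b, s -> z, t -> d / _ Z: fires at position(s) 11: etizdubglavvi
3. f -> v, s -> z / V _ V: no change
surface: etizdubglavvi

cell CLASS=ma, ASPECT=zo, TOR=ib:
underlying: etuzdub-am-a-u
1. o -> e, u -> i / F C0 _: fires at position(s) 3: etizdubamau
2. f -> v, k -> g, p -> b, s -> z, t -> d / _ Z: no change
3. f -> v, s -> z / V _ V: no change
surface: etizdubamau

cell CLASS=ma, ASPECT=ri, TOR=ib:
underlying: etuzdub-am-a-vvo
1. o -> e, u -> i / F C0 _: fires at position(s) 3: etizdubamavvo
2. f -> v, k -> g, p -> b, s -> z, t -> d / _ Z: no change
3. f -> v, s -> z / V _ V: no change
surface: etizdubamavvo


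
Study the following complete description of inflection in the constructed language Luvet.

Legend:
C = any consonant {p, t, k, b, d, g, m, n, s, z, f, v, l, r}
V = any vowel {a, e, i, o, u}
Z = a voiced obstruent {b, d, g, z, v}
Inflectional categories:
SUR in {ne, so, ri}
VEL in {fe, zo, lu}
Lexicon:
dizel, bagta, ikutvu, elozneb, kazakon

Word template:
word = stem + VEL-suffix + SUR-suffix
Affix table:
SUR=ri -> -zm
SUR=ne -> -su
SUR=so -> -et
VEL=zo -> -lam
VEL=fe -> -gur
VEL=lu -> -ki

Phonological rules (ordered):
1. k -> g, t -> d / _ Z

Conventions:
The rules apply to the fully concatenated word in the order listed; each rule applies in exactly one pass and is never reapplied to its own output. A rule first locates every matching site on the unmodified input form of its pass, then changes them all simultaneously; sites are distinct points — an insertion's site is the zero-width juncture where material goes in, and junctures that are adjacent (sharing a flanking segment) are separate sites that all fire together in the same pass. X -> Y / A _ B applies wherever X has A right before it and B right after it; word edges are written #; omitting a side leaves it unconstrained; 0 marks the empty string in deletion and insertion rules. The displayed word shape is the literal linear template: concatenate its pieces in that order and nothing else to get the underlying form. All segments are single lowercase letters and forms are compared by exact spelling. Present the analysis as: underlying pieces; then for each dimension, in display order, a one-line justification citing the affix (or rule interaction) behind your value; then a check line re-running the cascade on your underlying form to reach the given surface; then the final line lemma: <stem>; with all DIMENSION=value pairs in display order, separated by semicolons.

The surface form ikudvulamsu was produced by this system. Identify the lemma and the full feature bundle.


underlying: ikutvu-lam-su
SUR=ne - signalled by the affix -su
VEL=zo - signalled by the affix -lam
check: ikutvulamsu -> ikudvulamsu
lemma: ikutvu; SUR=ne; VEL=zo


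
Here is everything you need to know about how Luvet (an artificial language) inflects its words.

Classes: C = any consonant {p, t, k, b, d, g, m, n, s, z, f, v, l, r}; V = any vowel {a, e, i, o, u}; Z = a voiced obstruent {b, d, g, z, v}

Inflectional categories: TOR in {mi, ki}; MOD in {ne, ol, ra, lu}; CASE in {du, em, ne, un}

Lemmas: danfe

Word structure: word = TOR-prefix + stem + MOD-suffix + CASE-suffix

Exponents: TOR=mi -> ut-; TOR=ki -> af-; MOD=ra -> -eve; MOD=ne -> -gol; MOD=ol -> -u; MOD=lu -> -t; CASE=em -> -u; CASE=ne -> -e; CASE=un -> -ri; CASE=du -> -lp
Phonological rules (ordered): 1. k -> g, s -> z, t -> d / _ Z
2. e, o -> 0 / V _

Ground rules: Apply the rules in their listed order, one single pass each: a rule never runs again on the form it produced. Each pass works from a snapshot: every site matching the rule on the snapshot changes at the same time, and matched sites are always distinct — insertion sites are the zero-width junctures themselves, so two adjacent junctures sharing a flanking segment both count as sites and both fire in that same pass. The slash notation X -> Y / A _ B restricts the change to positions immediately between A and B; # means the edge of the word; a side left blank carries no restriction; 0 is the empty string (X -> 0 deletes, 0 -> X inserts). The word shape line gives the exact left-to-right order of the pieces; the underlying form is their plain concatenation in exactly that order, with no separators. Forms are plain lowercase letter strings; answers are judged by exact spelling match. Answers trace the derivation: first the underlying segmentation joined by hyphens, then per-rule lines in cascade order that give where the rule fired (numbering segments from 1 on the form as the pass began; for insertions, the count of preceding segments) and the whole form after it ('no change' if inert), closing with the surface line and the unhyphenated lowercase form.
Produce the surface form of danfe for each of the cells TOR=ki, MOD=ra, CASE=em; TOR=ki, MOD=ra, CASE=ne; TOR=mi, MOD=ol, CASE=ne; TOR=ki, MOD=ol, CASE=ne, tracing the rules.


cell TOR=ki, MOD=ra, CASE=em:
underlying: af-danfe-eve-u
1. k -> g, s -> z, t -> d / _ Z: no change
2. e, o -> 0 / V _: fires at position(s) 8: afdanfeveu
surface: afdanfeveu

cell TOR=ki, MOD=ra, CASE=ne:
underlying: af-danfe-eve-e
1. k -> g, s -> z, t -> d / _ Z: no change
2. e, o -> 0 / V _: fires at position(s) 8, 11: afdanfeve
surface: afdanfeve

cell TOR=mi, MOD=ol, CASE=ne:
underlying: ut-danfe-u-e
1. k -> g, s -> z, t -> d / _ Z: fires at position(s) 2: uddanfeue
2. e, o -> 0 / V _: fires at position(s) 9: uddanfeu
surface: uddanfeu

cell TOR=ki, MOD=ol, CASE=ne:
underlying: af-danfe-u-e
1. k -> g, s -> z, t -> d / _ Z: no change
2. e, o -> 0 / V _: fires at position(s) 9: afdanfeu
surface: afdanfeu


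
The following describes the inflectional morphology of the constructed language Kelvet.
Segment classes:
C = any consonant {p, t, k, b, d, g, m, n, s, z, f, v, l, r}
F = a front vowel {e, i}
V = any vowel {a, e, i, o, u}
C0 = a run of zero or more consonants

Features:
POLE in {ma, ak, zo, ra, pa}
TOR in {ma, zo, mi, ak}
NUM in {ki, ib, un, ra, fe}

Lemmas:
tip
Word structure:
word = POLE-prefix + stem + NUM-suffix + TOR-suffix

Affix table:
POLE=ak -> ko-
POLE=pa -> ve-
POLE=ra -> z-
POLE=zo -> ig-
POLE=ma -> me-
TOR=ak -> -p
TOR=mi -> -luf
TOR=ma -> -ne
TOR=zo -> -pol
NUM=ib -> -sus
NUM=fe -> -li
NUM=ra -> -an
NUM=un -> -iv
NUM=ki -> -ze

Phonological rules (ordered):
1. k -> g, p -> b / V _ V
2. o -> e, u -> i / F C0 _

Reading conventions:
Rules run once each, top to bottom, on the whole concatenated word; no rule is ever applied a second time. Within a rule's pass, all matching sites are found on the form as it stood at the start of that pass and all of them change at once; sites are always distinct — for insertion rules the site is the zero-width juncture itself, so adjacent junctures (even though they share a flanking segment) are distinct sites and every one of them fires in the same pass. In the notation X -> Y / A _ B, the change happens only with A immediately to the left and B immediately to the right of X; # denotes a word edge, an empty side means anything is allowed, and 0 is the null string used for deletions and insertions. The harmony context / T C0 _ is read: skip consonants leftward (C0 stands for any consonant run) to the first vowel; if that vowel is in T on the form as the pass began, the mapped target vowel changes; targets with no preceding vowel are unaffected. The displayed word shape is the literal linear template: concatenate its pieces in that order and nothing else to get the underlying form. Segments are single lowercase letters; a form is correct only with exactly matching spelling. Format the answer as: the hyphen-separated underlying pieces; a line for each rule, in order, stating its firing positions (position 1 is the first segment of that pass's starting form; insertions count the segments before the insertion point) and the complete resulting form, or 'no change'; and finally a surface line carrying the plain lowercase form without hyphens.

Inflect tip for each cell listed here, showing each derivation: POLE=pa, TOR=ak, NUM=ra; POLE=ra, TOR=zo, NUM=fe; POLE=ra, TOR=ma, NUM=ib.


cell POLE=pa, TOR=ak, NUM=ra:
underlying: ve-tip-an-p
1. k -> g, p -> b / V _ V: fires at position(s) 5: vetibanp
2. o -> e, u -> i / F C0 _: no change
surface: vetibanp

cell POLE=ra, TOR=zo, NUM=fe:
underlying: z-tip-li-pol
1. k -> g, p -> b / V _ V: fires at position(s) 7: ztiplibol
2. o -> e, u -> i / F C0 _: fires at position(s) 8: ztiplibel
surface: ztiplibel

cell POLE=ra, TOR=ma, NUM=ib:
underlying: z-tip-sus-ne
1. k -> g, p -> b / V _ V: no change
2. o -> e, u -> i / F C0 _: fires at position(s) 6: ztipsisne
surface: ztipsisne


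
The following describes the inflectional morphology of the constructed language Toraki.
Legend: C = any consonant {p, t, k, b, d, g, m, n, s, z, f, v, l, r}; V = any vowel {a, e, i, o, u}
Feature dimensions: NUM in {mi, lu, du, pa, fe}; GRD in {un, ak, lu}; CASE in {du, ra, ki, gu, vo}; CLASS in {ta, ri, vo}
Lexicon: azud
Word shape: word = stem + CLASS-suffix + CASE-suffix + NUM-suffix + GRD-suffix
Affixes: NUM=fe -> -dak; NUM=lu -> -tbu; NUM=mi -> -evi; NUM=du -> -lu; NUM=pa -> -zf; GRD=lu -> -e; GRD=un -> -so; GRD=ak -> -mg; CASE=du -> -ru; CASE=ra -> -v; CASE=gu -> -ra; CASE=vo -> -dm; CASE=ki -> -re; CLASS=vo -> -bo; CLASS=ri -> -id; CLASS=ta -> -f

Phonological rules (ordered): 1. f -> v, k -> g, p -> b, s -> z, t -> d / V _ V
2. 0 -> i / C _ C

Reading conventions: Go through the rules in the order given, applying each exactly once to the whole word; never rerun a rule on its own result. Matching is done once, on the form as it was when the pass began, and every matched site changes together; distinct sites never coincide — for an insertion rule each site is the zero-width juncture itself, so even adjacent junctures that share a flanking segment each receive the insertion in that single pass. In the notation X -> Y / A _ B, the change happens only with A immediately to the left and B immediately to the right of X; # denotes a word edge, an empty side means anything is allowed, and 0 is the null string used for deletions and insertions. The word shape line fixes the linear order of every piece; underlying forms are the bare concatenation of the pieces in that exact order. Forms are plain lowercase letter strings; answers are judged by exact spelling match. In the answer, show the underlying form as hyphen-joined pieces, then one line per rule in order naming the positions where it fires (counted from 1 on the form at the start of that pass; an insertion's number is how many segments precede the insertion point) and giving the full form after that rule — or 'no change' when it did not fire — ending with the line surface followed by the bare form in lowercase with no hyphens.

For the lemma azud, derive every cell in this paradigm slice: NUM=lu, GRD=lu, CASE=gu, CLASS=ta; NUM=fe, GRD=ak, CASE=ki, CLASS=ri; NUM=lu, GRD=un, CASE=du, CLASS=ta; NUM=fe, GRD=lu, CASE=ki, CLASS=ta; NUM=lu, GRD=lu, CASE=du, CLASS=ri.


cell NUM=lu, GRD=lu, CASE=gu, CLASS=ta:
underlying: azud-f-ra-tbu-e
1. f -> v, k -> g, p -> b, s -> z, t -> d / V _ V: no change
2. 0 -> i / C _ C: inserts after position(s) 4, 5, 8: azudifiratibue
surface: azudifiratibue

cell NUM=fe, GRD=ak, CASE=ki, CLASS=ri:
underlying: azud-id-re-dak-mg
1. f -> v, k -> g, p -> b, s -> z, t -> d / V _ V: no change
2. 0 -> i / C _ C: inserts after position(s) 6, 11, 12: azudidiredakimig
surface: azudidiredakimig

cell NUM=lu, GRD=un, CASE=du, CLASS=ta:
underlying: azud-f-ru-tbu-so
1. f -> v, k -> g, p -> b, s -> z, t -> d / V _ V: fires at position(s) 11: azudfrutbuzo
2. 0 -> i / C _ C: inserts after position(s) 4, 5, 8: azudifirutibuzo
surface: azudifirutibuzo

cell NUM=fe, GRD=lu, CASE=ki, CLASS=ta:
underlying: azud-f-re-dak-e
1. f -> v, k -> g, p -> b, s -> z, t -> d / V _ V: fires at position(s) 10: azudfredage
2. 0 -> i / C _ C: inserts after position(s) 4, 5: azudifiredage
surface: azudifiredage

cell NUM=lu, GRD=lu, CASE=du, CLASS=ri:
underlying: azud-id-ru-tbu-e
1. f -> v, k -> g, p -> b, s -> z, t -> d / V _ V: no change
2. 0 -> i / C _ C: inserts after position(s) 6, 9: azudidirutibue
surface: azudidirutibue


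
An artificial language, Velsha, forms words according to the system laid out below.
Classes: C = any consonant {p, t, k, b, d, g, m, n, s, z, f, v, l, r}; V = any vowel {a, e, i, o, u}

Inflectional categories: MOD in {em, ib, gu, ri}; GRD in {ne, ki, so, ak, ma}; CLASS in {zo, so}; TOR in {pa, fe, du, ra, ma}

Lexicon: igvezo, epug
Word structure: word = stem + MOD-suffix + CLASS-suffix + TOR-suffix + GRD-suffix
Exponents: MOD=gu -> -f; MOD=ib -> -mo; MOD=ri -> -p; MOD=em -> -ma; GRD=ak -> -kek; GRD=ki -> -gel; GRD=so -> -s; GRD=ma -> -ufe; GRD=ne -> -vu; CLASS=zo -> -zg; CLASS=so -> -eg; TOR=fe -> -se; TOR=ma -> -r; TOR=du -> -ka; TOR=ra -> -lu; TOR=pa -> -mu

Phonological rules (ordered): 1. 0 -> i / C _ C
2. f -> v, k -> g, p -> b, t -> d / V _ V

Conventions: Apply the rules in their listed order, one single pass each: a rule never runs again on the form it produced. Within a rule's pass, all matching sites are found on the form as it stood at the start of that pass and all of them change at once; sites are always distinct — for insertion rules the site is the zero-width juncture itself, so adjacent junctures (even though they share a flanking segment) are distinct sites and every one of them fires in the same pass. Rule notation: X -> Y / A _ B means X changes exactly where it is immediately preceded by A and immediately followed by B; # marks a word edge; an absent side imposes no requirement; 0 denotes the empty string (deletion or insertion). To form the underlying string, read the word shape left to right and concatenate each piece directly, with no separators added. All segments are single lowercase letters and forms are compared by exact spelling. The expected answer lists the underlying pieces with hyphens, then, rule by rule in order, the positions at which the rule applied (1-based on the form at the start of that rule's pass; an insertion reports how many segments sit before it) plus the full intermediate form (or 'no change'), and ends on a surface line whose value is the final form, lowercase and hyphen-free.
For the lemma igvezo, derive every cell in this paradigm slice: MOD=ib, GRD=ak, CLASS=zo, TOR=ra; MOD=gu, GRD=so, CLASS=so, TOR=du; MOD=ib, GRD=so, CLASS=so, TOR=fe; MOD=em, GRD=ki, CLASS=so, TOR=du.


cell MOD=ib, GRD=ak, CLASS=zo, TOR=ra:
underlying: igvezo-mo-zg-lu-kek
1. 0 -> i / C _ C: inserts after position(s) 2, 9, 10: igivezomozigilukek
2. f -> v, k -> g, p -> b, t -> d / V _ V: fires at position(s) 16: igivezomozigilugek
surface: igivezomozigilugek

cell MOD=gu, GRD=so, CLASS=so, TOR=du:
underlying: igvezo-f-eg-ka-s
1. 0 -> i / C _ C: inserts after position(s) 2, 9: igivezofegikas
2. f -> v, k -> g, p -> b, t -> d / V _ V: fires at position(s) 8, 12: igivezovegigas
surface: igivezovegigas

cell MOD=ib, GRD=so, CLASS=so, TOR=fe:
underlying: igvezo-mo-eg-se-s
1. 0 -> i / C _ C: inserts after position(s) 2, 10: igivezomoegises
2. f -> v, k -> g, p -> b, t -> d / V _ V: no change
surface: igivezomoegises

cell MOD=em, GRD=ki, CLASS=so, TOR=du:
underlying: igvezo-ma-eg-ka-gel
1. 0 -> i / C _ C: inserts after position(s) 2, 10: igivezomaegikagel
2. f -> v, k -> g, p -> b, t -> d / V _ V: fires at position(s) 13: igivezomaegigagel
surface: igivezomaegigagel
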